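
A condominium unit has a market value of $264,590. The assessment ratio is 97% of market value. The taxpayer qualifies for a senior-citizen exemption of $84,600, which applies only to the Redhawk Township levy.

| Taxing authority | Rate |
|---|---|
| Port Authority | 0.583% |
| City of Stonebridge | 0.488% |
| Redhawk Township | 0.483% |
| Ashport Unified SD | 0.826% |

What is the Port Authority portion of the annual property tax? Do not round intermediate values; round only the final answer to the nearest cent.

$1,496.28

Assessed value = $264,590 × 0.97 = $256,652.3
Port Authority taxable value = $256,652.3 (exemption does not apply)
Port Authority levy = $256,652.3 × 0.00583 = $1,496.282909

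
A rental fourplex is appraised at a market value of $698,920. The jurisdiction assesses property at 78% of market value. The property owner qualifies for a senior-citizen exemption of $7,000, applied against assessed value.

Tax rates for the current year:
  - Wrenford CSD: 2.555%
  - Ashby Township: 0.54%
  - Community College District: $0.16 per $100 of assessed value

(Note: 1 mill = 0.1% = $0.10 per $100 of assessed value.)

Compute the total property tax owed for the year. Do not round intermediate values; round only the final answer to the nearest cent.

$17,517.03

Assessed value = $698,920 × 0.78 = $545,157.6
Taxable value = $545,157.6 − $7,000 = $538,157.6
Wrenford CSD: $538,157.6 × 0.02555 = $13,749.92668
Ashby Township: $538,157.6 × 0.0054 = $2,906.05104
Community College District: $538,157.6 × 0.0016 = $861.05216
Total = $17,517.02988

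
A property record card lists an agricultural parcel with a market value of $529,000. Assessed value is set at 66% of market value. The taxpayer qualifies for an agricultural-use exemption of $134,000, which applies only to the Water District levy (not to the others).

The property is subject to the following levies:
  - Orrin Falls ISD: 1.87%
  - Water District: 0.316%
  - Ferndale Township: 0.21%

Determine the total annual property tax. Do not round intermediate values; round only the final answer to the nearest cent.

$7,941.95

Assessed value = $529,000 × 0.66 = $349,140
Orrin Falls ISD: $349,140 × 0.0187 = $6,528.918
Water District: ($349,140 − $134,000) × 0.00316 = $215,140 × 0.00316 = $679.8424
Ferndale Township: $349,140 × 0.0021 = $733.194
Total = $7,941.9544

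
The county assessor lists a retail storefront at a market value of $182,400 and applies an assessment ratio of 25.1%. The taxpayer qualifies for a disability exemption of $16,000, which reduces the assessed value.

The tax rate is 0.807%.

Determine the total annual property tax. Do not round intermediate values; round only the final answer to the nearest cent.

$240.34

Assessed value = $182,400 × 0.251 = $45,782.4
Taxable value = $45,782.4 − $16,000 = $29,782.4
Tax = $29,782.4 × 0.00807 = $240.343968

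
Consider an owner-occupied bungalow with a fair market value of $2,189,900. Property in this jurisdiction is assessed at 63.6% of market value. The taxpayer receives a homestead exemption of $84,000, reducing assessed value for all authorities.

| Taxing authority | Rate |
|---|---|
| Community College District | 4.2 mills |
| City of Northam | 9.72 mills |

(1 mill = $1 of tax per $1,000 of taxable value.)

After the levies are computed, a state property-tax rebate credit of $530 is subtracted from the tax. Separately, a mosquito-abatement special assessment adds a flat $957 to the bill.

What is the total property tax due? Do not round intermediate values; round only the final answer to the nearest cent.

Assessed value = $2,189,900 × 0.636 = $1,392,776.4
Taxable value = $1,392,776.4 − $84,000 = $1,308,776.4
Community College District: $1,308,776.4 × 0.0042 = $5,496.86088
City of Northam: $1,308,776.4 × 0.00972 = $12,721.306608
Levies subtotal = $18,218.167488
After credit = $18,218.167488 − $530 = $17,688.167488
Total = $17,688.167488 + $957 = $18,645.167488

$18,645.17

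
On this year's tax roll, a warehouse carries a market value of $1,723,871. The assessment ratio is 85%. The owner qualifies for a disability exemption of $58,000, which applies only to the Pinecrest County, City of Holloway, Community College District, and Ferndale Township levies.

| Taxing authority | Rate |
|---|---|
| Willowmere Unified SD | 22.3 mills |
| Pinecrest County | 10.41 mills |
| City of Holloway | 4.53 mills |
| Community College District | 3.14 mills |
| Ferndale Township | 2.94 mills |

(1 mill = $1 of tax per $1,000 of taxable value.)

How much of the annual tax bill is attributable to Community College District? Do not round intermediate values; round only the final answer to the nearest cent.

Assessed value = $1,723,871 × 0.85 = $1,465,290.35
Community College District taxable value = $1,465,290.35 − $58,000 = $1,407,290.35
Community College District levy = $1,407,290.35 × 0.00314 = $4,418.891699

$4,418.89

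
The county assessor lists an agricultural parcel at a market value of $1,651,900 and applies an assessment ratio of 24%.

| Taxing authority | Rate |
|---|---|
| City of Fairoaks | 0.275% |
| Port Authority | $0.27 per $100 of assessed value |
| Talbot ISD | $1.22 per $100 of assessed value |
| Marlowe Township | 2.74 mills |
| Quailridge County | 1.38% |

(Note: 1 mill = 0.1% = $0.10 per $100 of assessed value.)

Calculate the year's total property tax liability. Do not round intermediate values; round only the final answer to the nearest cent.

$13,554.83

Assessed value = $1,651,900 × 0.24 = $396,456
City of Fairoaks: $396,456 × 0.00275 = $1,090.254
Port Authority: $396,456 × 0.0027 = $1,070.4312
Talbot ISD: $396,456 × 0.0122 = $4,836.7632
Marlowe Township: $396,456 × 0.00274 = $1,086.28944
Quailridge County: $396,456 × 0.0138 = $5,471.0928
Total = $13,554.83064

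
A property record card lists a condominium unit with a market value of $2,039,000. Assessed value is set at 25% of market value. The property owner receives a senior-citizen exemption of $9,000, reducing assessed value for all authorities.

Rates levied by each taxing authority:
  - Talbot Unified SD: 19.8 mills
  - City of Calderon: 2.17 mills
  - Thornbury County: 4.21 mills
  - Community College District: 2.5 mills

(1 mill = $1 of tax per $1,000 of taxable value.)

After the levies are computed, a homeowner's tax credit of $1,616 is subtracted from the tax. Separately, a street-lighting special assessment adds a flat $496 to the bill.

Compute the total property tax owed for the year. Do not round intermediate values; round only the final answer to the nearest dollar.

$13,242

Assessed value = $2,039,000 × 0.25 = $509,750
Taxable value = $509,750 − $9,000 = $500,750
Talbot Unified SD: $500,750 × 0.0198 = $9,914.85
City of Calderon: $500,750 × 0.00217 = $1,086.6275
Thornbury County: $500,750 × 0.00421 = $2,108.1575
Community College District: $500,750 × 0.0025 = $1,251.875
Levies subtotal = $14,361.51
After credit = $14,361.51 − $1,616 = $12,745.51
Total = $12,745.51 + $496 = $13,241.51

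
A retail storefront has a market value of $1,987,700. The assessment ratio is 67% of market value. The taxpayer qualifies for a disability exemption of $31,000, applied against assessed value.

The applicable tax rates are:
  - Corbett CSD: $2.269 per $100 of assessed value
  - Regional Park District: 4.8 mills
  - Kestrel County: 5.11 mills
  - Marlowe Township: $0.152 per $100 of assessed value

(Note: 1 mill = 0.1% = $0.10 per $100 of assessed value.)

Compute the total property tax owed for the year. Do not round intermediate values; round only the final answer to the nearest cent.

Assessed value = $1,987,700 × 0.67 = $1,331,759
Taxable value = $1,331,759 − $31,000 = $1,300,759
Corbett CSD: $1,300,759 × 0.02269 = $29,514.22171
Regional Park District: $1,300,759 × 0.0048 = $6,243.6432
Kestrel County: $1,300,759 × 0.00511 = $6,646.87849
Marlowe Township: $1,300,759 × 0.00152 = $1,977.15368
Total = $44,381.89708

$44,381.90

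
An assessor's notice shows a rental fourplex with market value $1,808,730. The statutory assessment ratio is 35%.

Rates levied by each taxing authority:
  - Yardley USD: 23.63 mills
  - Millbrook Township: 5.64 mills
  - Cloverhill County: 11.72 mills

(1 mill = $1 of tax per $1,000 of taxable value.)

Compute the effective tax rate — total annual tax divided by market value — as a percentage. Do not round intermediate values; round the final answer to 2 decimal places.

1.43%

Assessed value = $1,808,730 × 0.35 = $633,055.5
Yardley USD: $633,055.5 × 0.02363 = $14,959.101465
Millbrook Township: $633,055.5 × 0.00564 = $3,570.43302
Cloverhill County: $633,055.5 × 0.01172 = $7,419.41046
Total tax = $25,948.944945
Effective rate = $25,948.944945 ÷ $1,808,730 = 1.43% of market value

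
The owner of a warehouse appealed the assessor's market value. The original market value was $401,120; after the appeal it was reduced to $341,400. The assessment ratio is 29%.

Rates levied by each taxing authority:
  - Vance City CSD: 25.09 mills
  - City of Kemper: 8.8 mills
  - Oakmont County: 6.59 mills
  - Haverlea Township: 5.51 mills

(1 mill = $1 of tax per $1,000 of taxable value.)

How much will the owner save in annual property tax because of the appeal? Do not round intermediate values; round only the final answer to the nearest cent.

$796.49

Old assessed value = $401,120 × 0.29 = $116,324.8
New assessed value = $341,400 × 0.29 = $99,006
Combined rate = 0.02509 + 0.0088 + 0.00659 + 0.00551 = 0.04599
Old tax = $116,324.8 × 0.04599 = $5,349.777552
New tax = $99,006 × 0.04599 = $4,553.28594
Reduction = $5,349.777552 − $4,553.28594 = $796.491612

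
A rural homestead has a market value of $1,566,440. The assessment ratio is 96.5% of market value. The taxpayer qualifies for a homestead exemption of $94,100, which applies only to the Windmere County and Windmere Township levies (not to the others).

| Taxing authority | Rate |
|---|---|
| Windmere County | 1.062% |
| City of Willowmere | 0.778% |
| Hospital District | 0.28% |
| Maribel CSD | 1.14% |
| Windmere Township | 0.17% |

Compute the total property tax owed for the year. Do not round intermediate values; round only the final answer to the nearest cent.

Assessed value = $1,566,440 × 0.965 = $1,511,614.6
Windmere County: ($1,511,614.6 − $94,100) × 0.01062 = $1,417,514.6 × 0.01062 = $15,054.005052
City of Willowmere: $1,511,614.6 × 0.00778 = $11,760.361588
Hospital District: $1,511,614.6 × 0.0028 = $4,232.52088
Maribel CSD: $1,511,614.6 × 0.0114 = $17,232.40644
Windmere Township: ($1,511,614.6 − $94,100) × 0.0017 = $1,417,514.6 × 0.0017 = $2,409.77482
Total = $50,689.06878

$50,689.07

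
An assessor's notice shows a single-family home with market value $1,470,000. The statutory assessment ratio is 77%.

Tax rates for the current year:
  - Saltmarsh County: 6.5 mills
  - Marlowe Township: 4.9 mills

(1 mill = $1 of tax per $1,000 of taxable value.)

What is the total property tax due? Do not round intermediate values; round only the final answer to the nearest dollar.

$12,904

Assessed value = $1,470,000 × 0.77 = $1,131,900
Saltmarsh County: $1,131,900 × 0.0065 = $7,357.35
Marlowe Township: $1,131,900 × 0.0049 = $5,546.31
Total = $7,357.35 + $5,546.31 = $12,903.66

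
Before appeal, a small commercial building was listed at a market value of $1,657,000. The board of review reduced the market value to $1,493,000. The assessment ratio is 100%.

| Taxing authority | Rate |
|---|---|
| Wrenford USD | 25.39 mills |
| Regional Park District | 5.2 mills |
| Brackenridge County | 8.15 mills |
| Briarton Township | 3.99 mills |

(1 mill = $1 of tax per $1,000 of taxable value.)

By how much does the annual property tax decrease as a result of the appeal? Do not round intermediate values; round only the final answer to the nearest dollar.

Old assessed value = $1,657,000 × 1 = $1,657,000
New assessed value = $1,493,000 × 1 = $1,493,000
Combined rate = 0.02539 + 0.0052 + 0.00815 + 0.00399 = 0.04273
Old tax = $1,657,000 × 0.04273 = $70,803.61
New tax = $1,493,000 × 0.04273 = $63,795.89
Reduction = $70,803.61 − $63,795.89 = $7,007.72

$7,008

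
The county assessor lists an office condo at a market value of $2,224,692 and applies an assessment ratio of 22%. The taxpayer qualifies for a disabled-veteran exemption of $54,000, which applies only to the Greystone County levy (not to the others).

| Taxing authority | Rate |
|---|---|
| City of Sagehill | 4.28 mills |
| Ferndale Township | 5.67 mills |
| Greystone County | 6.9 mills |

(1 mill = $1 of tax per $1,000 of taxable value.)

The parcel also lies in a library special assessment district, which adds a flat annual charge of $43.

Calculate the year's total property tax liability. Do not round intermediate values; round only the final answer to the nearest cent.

$7,917.33

Assessed value = $2,224,692 × 0.22 = $489,432.24
City of Sagehill: $489,432.24 × 0.00428 = $2,094.7699872
Ferndale Township: $489,432.24 × 0.00567 = $2,775.0808008
Greystone County: ($489,432.24 − $54,000) × 0.0069 = $435,432.24 × 0.0069 = $3,004.482456
Levies subtotal = $7,874.333244
Total = $7,874.333244 + $43 = $7,917.333244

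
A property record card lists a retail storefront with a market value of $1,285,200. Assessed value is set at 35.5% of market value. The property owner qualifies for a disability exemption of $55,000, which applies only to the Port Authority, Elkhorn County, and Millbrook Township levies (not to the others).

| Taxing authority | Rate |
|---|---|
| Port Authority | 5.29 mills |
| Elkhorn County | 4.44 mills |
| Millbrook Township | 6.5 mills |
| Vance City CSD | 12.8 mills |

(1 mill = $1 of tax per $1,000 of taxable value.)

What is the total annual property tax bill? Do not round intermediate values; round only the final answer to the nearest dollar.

Assessed value = $1,285,200 × 0.355 = $456,246
Port Authority: ($456,246 − $55,000) × 0.00529 = $401,246 × 0.00529 = $2,122.59134
Elkhorn County: ($456,246 − $55,000) × 0.00444 = $401,246 × 0.00444 = $1,781.53224
Millbrook Township: ($456,246 − $55,000) × 0.0065 = $401,246 × 0.0065 = $2,608.099
Vance City CSD: $456,246 × 0.0128 = $5,839.9488
Total = $12,352.17138

$12,352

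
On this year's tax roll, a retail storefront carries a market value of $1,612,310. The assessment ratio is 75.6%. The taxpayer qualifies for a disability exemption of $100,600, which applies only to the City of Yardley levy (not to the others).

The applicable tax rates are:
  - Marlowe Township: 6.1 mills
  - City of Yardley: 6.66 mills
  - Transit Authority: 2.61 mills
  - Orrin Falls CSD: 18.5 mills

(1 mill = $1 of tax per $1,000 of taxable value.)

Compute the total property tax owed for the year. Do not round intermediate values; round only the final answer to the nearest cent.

$40,614.36

Assessed value = $1,612,310 × 0.756 = $1,218,906.36
Marlowe Township: $1,218,906.36 × 0.0061 = $7,435.328796
City of Yardley: ($1,218,906.36 − $100,600) × 0.00666 = $1,118,306.36 × 0.00666 = $7,447.9203576
Transit Authority: $1,218,906.36 × 0.00261 = $3,181.3455996
Orrin Falls CSD: $1,218,906.36 × 0.0185 = $22,549.76766
Total = $40,614.3624132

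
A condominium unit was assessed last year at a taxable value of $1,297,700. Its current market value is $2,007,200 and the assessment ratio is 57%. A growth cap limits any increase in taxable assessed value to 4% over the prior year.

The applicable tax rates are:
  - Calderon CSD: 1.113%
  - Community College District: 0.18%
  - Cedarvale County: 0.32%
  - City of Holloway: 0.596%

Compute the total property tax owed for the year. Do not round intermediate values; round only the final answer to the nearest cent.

$25,273.26

Uncapped assessed value = $2,007,200 × 0.57 = $1,144,104
Cap limit = $1,297,700 × 1.04 = $1,349,608
Taxable assessed value = min($1,144,104, $1,349,608) = $1,144,104 (cap does not bind)
Calderon CSD: $1,144,104 × 0.01113 = $12,733.87752
Community College District: $1,144,104 × 0.0018 = $2,059.3872
Cedarvale County: $1,144,104 × 0.0032 = $3,661.1328
City of Holloway: $1,144,104 × 0.00596 = $6,818.85984
Total = $25,273.25736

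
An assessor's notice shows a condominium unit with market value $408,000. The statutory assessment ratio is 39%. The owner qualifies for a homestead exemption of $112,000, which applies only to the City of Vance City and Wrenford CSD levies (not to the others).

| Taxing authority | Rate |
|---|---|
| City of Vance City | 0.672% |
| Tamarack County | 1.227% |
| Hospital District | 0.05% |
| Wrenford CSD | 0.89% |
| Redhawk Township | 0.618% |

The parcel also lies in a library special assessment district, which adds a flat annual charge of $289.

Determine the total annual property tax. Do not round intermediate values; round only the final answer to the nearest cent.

Assessed value = $408,000 × 0.39 = $159,120
City of Vance City: ($159,120 − $112,000) × 0.00672 = $47,120 × 0.00672 = $316.6464
Tamarack County: $159,120 × 0.01227 = $1,952.4024
Hospital District: $159,120 × 0.0005 = $79.56
Wrenford CSD: ($159,120 − $112,000) × 0.0089 = $47,120 × 0.0089 = $419.368
Redhawk Township: $159,120 × 0.00618 = $983.3616
Levies subtotal = $3,751.3384
Total = $3,751.3384 + $289 = $4,040.3384

$4,040.34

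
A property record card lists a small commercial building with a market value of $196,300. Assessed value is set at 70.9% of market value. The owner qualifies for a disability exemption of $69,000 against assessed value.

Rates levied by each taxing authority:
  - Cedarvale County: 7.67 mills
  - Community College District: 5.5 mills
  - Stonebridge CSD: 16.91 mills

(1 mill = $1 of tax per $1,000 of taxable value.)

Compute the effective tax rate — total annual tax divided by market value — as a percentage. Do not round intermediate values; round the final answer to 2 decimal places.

Assessed value = $196,300 × 0.709 = $139,176.7
Taxable value = $139,176.7 − $69,000 = $70,176.7
Cedarvale County: $70,176.7 × 0.00767 = $538.255289
Community College District: $70,176.7 × 0.0055 = $385.97185
Stonebridge CSD: $70,176.7 × 0.01691 = $1,186.687997
Total tax = $2,110.915136
Effective rate = $2,110.915136 ÷ $196,300 = 1.08% of market value

1.08%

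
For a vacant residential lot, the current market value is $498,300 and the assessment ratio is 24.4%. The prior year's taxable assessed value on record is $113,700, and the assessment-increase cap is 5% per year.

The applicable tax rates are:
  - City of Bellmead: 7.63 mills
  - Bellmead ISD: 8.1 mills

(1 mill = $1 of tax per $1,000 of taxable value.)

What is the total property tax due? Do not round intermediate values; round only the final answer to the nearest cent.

$1,877.93

Uncapped assessed value = $498,300 × 0.244 = $121,585.2
Cap limit = $113,700 × 1.05 = $119,385
Taxable assessed value = min($121,585.2, $119,385) = $119,385 (cap binds)
City of Bellmead: $119,385 × 0.00763 = $910.90755
Bellmead ISD: $119,385 × 0.0081 = $967.0185
Total = $1,877.92605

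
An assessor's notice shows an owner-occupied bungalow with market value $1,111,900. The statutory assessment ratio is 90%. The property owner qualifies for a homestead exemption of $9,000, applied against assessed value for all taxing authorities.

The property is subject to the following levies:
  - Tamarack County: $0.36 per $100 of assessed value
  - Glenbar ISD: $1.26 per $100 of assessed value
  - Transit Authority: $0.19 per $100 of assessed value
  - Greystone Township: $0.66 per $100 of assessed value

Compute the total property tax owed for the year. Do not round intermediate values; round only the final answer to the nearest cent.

$24,495.24

Assessed value = $1,111,900 × 0.9 = $1,000,710
Taxable value = $1,000,710 − $9,000 = $991,710
Tamarack County: $991,710 × 0.0036 = $3,570.156
Glenbar ISD: $991,710 × 0.0126 = $12,495.546
Transit Authority: $991,710 × 0.0019 = $1,884.249
Greystone Township: $991,710 × 0.0066 = $6,545.286
Total = $3,570.156 + $12,495.546 + $1,884.249 + $6,545.286 = $24,495.237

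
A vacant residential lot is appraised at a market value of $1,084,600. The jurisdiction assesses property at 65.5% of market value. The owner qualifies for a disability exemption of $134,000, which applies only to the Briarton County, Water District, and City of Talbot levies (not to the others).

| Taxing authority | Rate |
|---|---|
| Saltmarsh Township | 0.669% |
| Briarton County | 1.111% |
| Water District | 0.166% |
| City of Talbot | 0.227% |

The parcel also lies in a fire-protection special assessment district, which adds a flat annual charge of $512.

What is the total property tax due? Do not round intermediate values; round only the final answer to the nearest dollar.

$13,934

Assessed value = $1,084,600 × 0.655 = $710,413
Saltmarsh Township: $710,413 × 0.00669 = $4,752.66297
Briarton County: ($710,413 − $134,000) × 0.01111 = $576,413 × 0.01111 = $6,403.94843
Water District: ($710,413 − $134,000) × 0.00166 = $576,413 × 0.00166 = $956.84558
City of Talbot: ($710,413 − $134,000) × 0.00227 = $576,413 × 0.00227 = $1,308.45751
Levies subtotal = $13,421.91449
Total = $13,421.91449 + $512 = $13,933.91449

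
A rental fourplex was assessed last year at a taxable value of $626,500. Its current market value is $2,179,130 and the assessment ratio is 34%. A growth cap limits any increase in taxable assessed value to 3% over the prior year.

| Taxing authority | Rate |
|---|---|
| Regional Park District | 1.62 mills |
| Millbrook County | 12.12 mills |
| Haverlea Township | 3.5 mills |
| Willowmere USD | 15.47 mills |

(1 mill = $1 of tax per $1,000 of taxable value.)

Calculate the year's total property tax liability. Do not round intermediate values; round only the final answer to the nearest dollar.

Uncapped assessed value = $2,179,130 × 0.34 = $740,904.2
Cap limit = $626,500 × 1.03 = $645,295
Taxable assessed value = min($740,904.2, $645,295) = $645,295 (cap binds)
Regional Park District: $645,295 × 0.00162 = $1,045.3779
Millbrook County: $645,295 × 0.01212 = $7,820.9754
Haverlea Township: $645,295 × 0.0035 = $2,258.5325
Willowmere USD: $645,295 × 0.01547 = $9,982.71365
Total = $21,107.59945

$21,108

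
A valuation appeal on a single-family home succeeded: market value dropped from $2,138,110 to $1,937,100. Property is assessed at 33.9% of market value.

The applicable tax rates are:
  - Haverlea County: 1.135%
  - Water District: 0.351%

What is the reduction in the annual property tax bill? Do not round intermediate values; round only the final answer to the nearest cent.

Old assessed value = $2,138,110 × 0.339 = $724,819.29
New assessed value = $1,937,100 × 0.339 = $656,676.9
Combined rate = 0.01135 + 0.00351 = 0.01486
Old tax = $724,819.29 × 0.01486 = $10,770.8146494
New tax = $656,676.9 × 0.01486 = $9,758.218734
Reduction = $10,770.8146494 − $9,758.218734 = $1,012.5959154

$1,012.60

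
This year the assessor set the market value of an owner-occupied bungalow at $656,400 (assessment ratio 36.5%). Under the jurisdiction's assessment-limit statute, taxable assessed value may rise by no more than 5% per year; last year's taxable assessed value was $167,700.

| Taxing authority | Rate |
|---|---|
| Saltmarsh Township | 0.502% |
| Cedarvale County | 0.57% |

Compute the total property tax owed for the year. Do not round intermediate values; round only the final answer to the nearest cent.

$1,887.63

Uncapped assessed value = $656,400 × 0.365 = $239,586
Cap limit = $167,700 × 1.05 = $176,085
Taxable assessed value = min($239,586, $176,085) = $176,085 (cap binds)
Saltmarsh Township: $176,085 × 0.00502 = $883.9467
Cedarvale County: $176,085 × 0.0057 = $1,003.6845
Total = $1,887.6312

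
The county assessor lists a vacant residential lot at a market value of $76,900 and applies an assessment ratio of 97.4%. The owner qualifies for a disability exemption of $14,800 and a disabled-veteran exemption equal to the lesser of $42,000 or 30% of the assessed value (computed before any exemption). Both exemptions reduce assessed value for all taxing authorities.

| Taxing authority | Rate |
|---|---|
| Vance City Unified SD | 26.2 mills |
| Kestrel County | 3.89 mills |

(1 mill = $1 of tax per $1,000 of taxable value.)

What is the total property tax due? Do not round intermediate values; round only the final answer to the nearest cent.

Assessed value = $76,900 × 0.974 = $74,900.6
Disabled-veteran exemption = min($42,000, 30% × $74,900.6) = min($42,000, $22,470.18) = $22,470.18 (percentage binds)
Taxable value = $74,900.6 − $14,800 − $22,470.18 = $37,630.42
Vance City Unified SD: $37,630.42 × 0.0262 = $985.917004
Kestrel County: $37,630.42 × 0.00389 = $146.3823338
Total = $1,132.2993378

$1,132.30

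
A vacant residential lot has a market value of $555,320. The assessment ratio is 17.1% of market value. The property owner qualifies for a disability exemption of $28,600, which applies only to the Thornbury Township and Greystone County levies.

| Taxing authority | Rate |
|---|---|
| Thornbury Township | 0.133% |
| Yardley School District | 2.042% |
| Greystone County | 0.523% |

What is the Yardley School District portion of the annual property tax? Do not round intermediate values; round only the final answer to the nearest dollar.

$1,939

Assessed value = $555,320 × 0.171 = $94,959.72
Yardley School District taxable value = $94,959.72 (exemption does not apply)
Yardley School District levy = $94,959.72 × 0.02042 = $1,939.0774824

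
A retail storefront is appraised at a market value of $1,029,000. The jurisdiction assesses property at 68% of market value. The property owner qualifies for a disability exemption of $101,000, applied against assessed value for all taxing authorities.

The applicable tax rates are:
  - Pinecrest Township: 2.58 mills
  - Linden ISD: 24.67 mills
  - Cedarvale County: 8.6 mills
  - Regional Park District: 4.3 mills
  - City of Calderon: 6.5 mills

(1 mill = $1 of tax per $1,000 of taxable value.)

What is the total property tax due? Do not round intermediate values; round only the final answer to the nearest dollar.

$27,930

Assessed value = $1,029,000 × 0.68 = $699,720
Taxable value = $699,720 − $101,000 = $598,720
Pinecrest Township: $598,720 × 0.00258 = $1,544.6976
Linden ISD: $598,720 × 0.02467 = $14,770.4224
Cedarvale County: $598,720 × 0.0086 = $5,148.992
Regional Park District: $598,720 × 0.0043 = $2,574.496
City of Calderon: $598,720 × 0.0065 = $3,891.68
Total = $1,544.6976 + $14,770.4224 + $5,148.992 + $2,574.496 + $3,891.68 = $27,930.288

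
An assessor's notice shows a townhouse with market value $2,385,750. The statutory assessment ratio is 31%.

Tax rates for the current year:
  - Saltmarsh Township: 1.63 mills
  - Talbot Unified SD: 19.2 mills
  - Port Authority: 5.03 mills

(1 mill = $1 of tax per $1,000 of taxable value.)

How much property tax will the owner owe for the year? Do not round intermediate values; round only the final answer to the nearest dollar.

Assessed value = $2,385,750 × 0.31 = $739,582.5
Saltmarsh Township: $739,582.5 × 0.00163 = $1,205.519475
Talbot Unified SD: $739,582.5 × 0.0192 = $14,199.984
Port Authority: $739,582.5 × 0.00503 = $3,720.099975
Total = $1,205.519475 + $14,199.984 + $3,720.099975 = $19,125.60345

$19,126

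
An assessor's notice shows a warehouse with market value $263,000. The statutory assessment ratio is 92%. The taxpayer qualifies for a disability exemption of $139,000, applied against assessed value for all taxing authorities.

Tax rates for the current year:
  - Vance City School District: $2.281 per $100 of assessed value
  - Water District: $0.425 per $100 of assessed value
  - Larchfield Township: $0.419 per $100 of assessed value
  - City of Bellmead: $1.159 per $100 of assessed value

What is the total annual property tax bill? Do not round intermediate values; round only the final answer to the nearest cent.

Assessed value = $263,000 × 0.92 = $241,960
Taxable value = $241,960 − $139,000 = $102,960
Vance City School District: $102,960 × 0.02281 = $2,348.5176
Water District: $102,960 × 0.00425 = $437.58
Larchfield Township: $102,960 × 0.00419 = $431.4024
City of Bellmead: $102,960 × 0.01159 = $1,193.3064
Total = $2,348.5176 + $437.58 + $431.4024 + $1,193.3064 = $4,410.8064

$4,410.81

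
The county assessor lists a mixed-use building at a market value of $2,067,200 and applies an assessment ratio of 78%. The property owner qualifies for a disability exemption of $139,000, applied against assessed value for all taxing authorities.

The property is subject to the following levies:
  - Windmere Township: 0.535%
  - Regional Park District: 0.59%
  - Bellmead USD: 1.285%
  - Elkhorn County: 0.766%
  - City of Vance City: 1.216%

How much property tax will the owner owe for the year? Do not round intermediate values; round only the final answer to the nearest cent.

$64,712.43

Assessed value = $2,067,200 × 0.78 = $1,612,416
Taxable value = $1,612,416 − $139,000 = $1,473,416
Windmere Township: $1,473,416 × 0.00535 = $7,882.7756
Regional Park District: $1,473,416 × 0.0059 = $8,693.1544
Bellmead USD: $1,473,416 × 0.01285 = $18,933.3956
Elkhorn County: $1,473,416 × 0.00766 = $11,286.36656
City of Vance City: $1,473,416 × 0.01216 = $17,916.73856
Total = $7,882.7756 + $8,693.1544 + $18,933.3956 + $11,286.36656 + $17,916.73856 = $64,712.43072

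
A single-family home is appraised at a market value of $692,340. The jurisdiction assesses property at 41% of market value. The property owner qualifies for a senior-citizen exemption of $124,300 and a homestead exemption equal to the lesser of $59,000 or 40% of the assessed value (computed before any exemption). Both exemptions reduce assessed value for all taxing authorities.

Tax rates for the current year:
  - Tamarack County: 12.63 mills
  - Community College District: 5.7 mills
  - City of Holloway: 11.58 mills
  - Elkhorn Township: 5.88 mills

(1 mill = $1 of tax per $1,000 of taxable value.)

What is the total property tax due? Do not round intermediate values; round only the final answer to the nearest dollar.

Assessed value = $692,340 × 0.41 = $283,859.4
Homestead exemption = min($59,000, 40% × $283,859.4) = min($59,000, $113,543.76) = $59,000 (dollar cap binds)
Taxable value = $283,859.4 − $124,300 − $59,000 = $100,559.4
Tamarack County: $100,559.4 × 0.01263 = $1,270.065222
Community College District: $100,559.4 × 0.0057 = $573.18858
City of Holloway: $100,559.4 × 0.01158 = $1,164.477852
Elkhorn Township: $100,559.4 × 0.00588 = $591.289272
Total = $3,599.020926

$3,599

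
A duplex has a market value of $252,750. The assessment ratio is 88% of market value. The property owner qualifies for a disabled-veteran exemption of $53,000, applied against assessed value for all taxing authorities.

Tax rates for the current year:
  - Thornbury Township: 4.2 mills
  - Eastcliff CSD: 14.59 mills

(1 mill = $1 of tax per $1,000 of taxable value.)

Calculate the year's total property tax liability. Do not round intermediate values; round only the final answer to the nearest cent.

Assessed value = $252,750 × 0.88 = $222,420
Taxable value = $222,420 − $53,000 = $169,420
Thornbury Township: $169,420 × 0.0042 = $711.564
Eastcliff CSD: $169,420 × 0.01459 = $2,471.8378
Total = $711.564 + $2,471.8378 = $3,183.4018

$3,183.40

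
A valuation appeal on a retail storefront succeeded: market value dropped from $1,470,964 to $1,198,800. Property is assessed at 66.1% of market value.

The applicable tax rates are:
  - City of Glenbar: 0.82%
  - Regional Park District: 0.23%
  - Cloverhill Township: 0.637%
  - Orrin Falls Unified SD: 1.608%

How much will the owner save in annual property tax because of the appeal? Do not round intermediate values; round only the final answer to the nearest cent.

Old assessed value = $1,470,964 × 0.661 = $972,307.204
New assessed value = $1,198,800 × 0.661 = $792,406.8
Combined rate = 0.0082 + 0.0023 + 0.00637 + 0.01608 = 0.03295
Old tax = $972,307.204 × 0.03295 = $32,037.5223718
New tax = $792,406.8 × 0.03295 = $26,109.80406
Reduction = $32,037.5223718 − $26,109.80406 = $5,927.7183118

$5,927.72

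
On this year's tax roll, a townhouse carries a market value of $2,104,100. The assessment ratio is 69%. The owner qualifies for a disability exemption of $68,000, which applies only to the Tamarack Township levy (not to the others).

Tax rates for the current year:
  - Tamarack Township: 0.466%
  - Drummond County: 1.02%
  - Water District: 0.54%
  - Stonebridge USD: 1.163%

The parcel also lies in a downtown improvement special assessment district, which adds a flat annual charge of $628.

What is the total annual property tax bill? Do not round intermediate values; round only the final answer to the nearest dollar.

$46,610

Assessed value = $2,104,100 × 0.69 = $1,451,829
Tamarack Township: ($1,451,829 − $68,000) × 0.00466 = $1,383,829 × 0.00466 = $6,448.64314
Drummond County: $1,451,829 × 0.0102 = $14,808.6558
Water District: $1,451,829 × 0.0054 = $7,839.8766
Stonebridge USD: $1,451,829 × 0.01163 = $16,884.77127
Levies subtotal = $45,981.94681
Total = $45,981.94681 + $628 = $46,609.94681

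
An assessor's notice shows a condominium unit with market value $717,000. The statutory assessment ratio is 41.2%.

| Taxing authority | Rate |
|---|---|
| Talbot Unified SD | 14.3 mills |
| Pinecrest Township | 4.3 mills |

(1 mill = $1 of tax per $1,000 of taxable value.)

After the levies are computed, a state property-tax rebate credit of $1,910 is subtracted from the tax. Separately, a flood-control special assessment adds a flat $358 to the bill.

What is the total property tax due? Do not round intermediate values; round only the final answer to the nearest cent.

$3,942.51

Assessed value = $717,000 × 0.412 = $295,404
Talbot Unified SD: $295,404 × 0.0143 = $4,224.2772
Pinecrest Township: $295,404 × 0.0043 = $1,270.2372
Levies subtotal = $5,494.5144
After credit = $5,494.5144 − $1,910 = $3,584.5144
Total = $3,584.5144 + $358 = $3,942.5144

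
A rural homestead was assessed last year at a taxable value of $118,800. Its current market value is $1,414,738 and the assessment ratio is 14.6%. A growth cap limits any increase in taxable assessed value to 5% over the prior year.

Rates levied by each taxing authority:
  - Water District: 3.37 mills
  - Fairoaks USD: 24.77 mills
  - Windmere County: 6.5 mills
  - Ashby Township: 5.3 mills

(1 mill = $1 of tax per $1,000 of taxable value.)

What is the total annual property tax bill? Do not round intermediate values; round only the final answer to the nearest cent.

Uncapped assessed value = $1,414,738 × 0.146 = $206,551.748
Cap limit = $118,800 × 1.05 = $124,740
Taxable assessed value = min($206,551.748, $124,740) = $124,740 (cap binds)
Water District: $124,740 × 0.00337 = $420.3738
Fairoaks USD: $124,740 × 0.02477 = $3,089.8098
Windmere County: $124,740 × 0.0065 = $810.81
Ashby Township: $124,740 × 0.0053 = $661.122
Total = $4,982.1156

$4,982.12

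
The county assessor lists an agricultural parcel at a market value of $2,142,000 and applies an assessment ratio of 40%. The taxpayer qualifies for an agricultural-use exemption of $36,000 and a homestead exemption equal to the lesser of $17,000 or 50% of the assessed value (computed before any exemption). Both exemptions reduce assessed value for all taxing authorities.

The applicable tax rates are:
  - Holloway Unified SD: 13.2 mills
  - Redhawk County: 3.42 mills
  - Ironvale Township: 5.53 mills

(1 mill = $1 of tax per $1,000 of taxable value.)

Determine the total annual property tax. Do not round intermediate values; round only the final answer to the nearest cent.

$17,804.17

Assessed value = $2,142,000 × 0.4 = $856,800
Homestead exemption = min($17,000, 50% × $856,800) = min($17,000, $428,400) = $17,000 (dollar cap binds)
Taxable value = $856,800 − $36,000 − $17,000 = $803,800
Holloway Unified SD: $803,800 × 0.0132 = $10,610.16
Redhawk County: $803,800 × 0.00342 = $2,748.996
Ironvale Township: $803,800 × 0.00553 = $4,445.014
Total = $17,804.17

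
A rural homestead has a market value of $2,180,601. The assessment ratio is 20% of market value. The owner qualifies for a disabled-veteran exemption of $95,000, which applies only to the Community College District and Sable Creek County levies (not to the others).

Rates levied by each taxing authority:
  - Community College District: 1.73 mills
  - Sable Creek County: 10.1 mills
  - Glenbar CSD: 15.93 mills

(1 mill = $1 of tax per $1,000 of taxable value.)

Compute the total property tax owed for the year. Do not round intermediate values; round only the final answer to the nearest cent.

Assessed value = $2,180,601 × 0.2 = $436,120.2
Community College District: ($436,120.2 − $95,000) × 0.00173 = $341,120.2 × 0.00173 = $590.137946
Sable Creek County: ($436,120.2 − $95,000) × 0.0101 = $341,120.2 × 0.0101 = $3,445.31402
Glenbar CSD: $436,120.2 × 0.01593 = $6,947.394786
Total = $10,982.846752

$10,982.85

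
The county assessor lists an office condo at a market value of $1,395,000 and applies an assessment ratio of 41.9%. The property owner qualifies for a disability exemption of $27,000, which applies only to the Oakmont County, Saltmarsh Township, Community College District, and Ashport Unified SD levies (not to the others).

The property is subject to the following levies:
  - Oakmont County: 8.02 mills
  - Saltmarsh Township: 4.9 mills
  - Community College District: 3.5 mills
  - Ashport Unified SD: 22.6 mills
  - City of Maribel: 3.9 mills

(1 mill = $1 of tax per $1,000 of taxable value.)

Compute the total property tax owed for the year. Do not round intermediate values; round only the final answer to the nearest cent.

$24,033.41

Assessed value = $1,395,000 × 0.419 = $584,505
Oakmont County: ($584,505 − $27,000) × 0.00802 = $557,505 × 0.00802 = $4,471.1901
Saltmarsh Township: ($584,505 − $27,000) × 0.0049 = $557,505 × 0.0049 = $2,731.7745
Community College District: ($584,505 − $27,000) × 0.0035 = $557,505 × 0.0035 = $1,951.2675
Ashport Unified SD: ($584,505 − $27,000) × 0.0226 = $557,505 × 0.0226 = $12,599.613
City of Maribel: $584,505 × 0.0039 = $2,279.5695
Total = $24,033.4146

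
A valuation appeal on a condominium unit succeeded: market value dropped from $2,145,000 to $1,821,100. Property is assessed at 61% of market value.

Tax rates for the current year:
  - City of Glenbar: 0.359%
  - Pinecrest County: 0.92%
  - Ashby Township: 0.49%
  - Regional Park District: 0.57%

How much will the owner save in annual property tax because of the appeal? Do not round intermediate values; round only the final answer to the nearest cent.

Old assessed value = $2,145,000 × 0.61 = $1,308,450
New assessed value = $1,821,100 × 0.61 = $1,110,871
Combined rate = 0.00359 + 0.0092 + 0.0049 + 0.0057 = 0.02339
Old tax = $1,308,450 × 0.02339 = $30,604.6455
New tax = $1,110,871 × 0.02339 = $25,983.27269
Reduction = $30,604.6455 − $25,983.27269 = $4,621.37281

$4,621.37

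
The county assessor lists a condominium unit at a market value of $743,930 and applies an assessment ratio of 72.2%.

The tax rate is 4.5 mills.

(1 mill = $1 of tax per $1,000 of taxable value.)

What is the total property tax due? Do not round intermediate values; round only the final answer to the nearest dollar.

$2,417

Assessed value = $743,930 × 0.722 = $537,117.46
Tax = $537,117.46 × 0.0045 = $2,417.02857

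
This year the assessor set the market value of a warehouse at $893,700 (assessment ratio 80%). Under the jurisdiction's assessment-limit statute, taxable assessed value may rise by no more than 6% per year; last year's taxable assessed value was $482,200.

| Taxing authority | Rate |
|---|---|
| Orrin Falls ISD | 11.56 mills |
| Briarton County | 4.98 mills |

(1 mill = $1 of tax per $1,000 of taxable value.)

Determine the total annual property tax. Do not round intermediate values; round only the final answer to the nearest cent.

Uncapped assessed value = $893,700 × 0.8 = $714,960
Cap limit = $482,200 × 1.06 = $511,132
Taxable assessed value = min($714,960, $511,132) = $511,132 (cap binds)
Orrin Falls ISD: $511,132 × 0.01156 = $5,908.68592
Briarton County: $511,132 × 0.00498 = $2,545.43736
Total = $8,454.12328

$8,454.12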